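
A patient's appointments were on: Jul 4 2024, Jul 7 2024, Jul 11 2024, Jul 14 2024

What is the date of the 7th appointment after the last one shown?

Aug 8 2024

Every event lands on a Thursday or Sunday (gaps cycle 3, 4, 3).
So the schedule is: every Thursday and Sunday.
The following Thursday is Jul 18 2024.
The following Sunday is Jul 21 2024.
Next Thursday: Jul 25 2024.
Next Sunday: Jul 28 2024.
The following Thursday is Aug 1 2024.
Next Sunday: Aug 4 2024.
Next Thursday: Aug 8 2024.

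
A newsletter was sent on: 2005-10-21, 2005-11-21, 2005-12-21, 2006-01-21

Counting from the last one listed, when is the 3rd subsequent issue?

2006-04-21

Gaps: 31, 30, 31 days — not constant. Every event is on the 21st of the month.
Pattern: the 21st of each month.
Next: February 2006 → 2006-02-21.
Next: March 2006 → 2006-03-21.
Next: April 2006 → 2006-04-21.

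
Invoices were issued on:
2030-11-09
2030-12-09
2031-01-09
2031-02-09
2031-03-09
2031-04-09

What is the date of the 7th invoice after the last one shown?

The day-of-month is always 9 (30, 31, 31, 28, 31 days between events).
So this recurs on the 9th of each month.
May 2031: 2031-05-09.
Next: June 2031 → 2031-06-09.
Next: July 2031 → 2031-07-09.
Next: August 2031 → 2031-08-09.
September 2031: 2031-09-09.
Next: October 2031 → 2031-10-09.
Next: November 2031 → 2031-11-09.

2031-11-09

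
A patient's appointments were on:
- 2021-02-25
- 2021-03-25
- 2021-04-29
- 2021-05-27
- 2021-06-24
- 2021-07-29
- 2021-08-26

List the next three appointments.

2021-09-30, 2021-10-28, 2021-11-25

Every date is a Thursday; gaps 28, 35, 28, 28, 35, 28 days.
Each is the last Thursday of its month (at least one falls on the 29th or later, ruling out '4th Thursday').
Last Thursday of September 2021: 2021-09-30.
Last Thursday of October 2021: 2021-10-28.
Last Thursday of November 2021: 2021-11-25.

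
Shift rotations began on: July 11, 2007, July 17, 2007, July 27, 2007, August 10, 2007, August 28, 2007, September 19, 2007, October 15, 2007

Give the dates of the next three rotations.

The spacing grows by 4 each time: 6, 10, 14, 18, 22, 26 days.
Next gap: 30 days. October 15, 2007 + 30 days = November 14, 2007.
Next gap: 34 days. November 14, 2007 + 34 days = December 18, 2007.
Next gap: 38 days. December 18, 2007 + 38 days = January 25, 2008.

November 14, 2007; December 18, 2007; January 25, 2008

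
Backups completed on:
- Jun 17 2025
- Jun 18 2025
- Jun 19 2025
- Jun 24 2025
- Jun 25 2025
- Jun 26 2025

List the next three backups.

The gap pattern 1, 1, 5, 1, 1 repeats every 3 events.
These are the Tuesdays, Wednesdays and Thursdays of each week.
Next Tuesday: Jul 1 2025.
The following Wednesday is Jul 2 2025.
The following Thursday is Jul 3 2025.

Jul 1 2025, Jul 2 2025, Jul 3 2025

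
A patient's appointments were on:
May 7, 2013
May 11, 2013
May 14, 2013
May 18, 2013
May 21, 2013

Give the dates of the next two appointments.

May 25, 2013; May 28, 2013

Every event lands on a Tuesday or Saturday (gaps cycle 4, 3, 4, 3).
So the schedule is: every Tuesday and Saturday.
The following Saturday is May 25, 2013.
The following Tuesday is May 28, 2013.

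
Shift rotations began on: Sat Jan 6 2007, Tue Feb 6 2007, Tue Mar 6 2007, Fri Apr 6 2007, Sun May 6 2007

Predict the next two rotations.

Each date is the 6th; the gaps (31, 28, 31, 30) track the month lengths.
The rule is the 6th of each month.
June 2007: Wed Jun 6 2007.
Next: July 2007 → Fri Jul 6 2007.

Wed Jun 6 2007, Fri Jul 6 2007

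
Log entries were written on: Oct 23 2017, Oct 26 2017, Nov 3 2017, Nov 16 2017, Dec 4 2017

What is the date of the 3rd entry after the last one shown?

Gaps: 3, 8, 13, 18 days — each gap is 5 larger than the previous one.
Next gap: 23 days. Dec 4 2017 + 23 days = Dec 27 2017.
Next gap: 28 days. Dec 27 2017 + 28 days = Jan 24 2018.
Next gap: 33 days. Jan 24 2018 + 33 days = Feb 26 2018.

Feb 26 2018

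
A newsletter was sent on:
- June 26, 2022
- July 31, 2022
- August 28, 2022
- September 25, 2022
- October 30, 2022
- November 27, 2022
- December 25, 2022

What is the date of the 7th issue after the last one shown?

July 30, 2023

These are Sundays with 35, 28, 28, 35, 28, 28-day gaps.
Each is the final Sunday of its month — July 31, 2022 is past the 28th, so '4th Sunday' doesn't fit.
Last Sunday of January 2023: January 29, 2023.
Last Sunday of February 2023: February 26, 2023.
March 2023 ends with Sunday March 26, 2023.
April 2023 ends with Sunday April 30, 2023.
May 2023 ends with Sunday May 28, 2023.
Last Sunday of June 2023: June 25, 2023.
July 2023 ends with Sunday July 30, 2023.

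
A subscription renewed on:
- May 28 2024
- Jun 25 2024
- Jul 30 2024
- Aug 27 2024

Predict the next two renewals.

These are Tuesdays with 28, 35, 28-day gaps.
Each is the final Tuesday of its month — Jul 30 2024 is past the 28th, so '4th Tuesday' doesn't fit.
Last Tuesday of September 2024: Sep 24 2024.
October 2024 ends with Tuesday Oct 29 2024.

Sep 24 2024, Oct 29 2024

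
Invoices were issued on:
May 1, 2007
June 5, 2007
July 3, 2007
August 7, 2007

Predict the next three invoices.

All dates are Tuesdays, 35, 28, 35 days apart.
Specifically, the 1st Tuesday of each month.
September 2007 — 1st Tuesday is September 4, 2007.
1st Tuesday of October 2007: October 2, 2007.
November 2007 — 1st Tuesday is November 6, 2007.

September 4, 2007; October 2, 2007; November 6, 2007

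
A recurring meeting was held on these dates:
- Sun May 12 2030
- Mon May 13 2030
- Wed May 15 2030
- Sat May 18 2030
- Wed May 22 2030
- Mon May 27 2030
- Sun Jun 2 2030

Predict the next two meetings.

Sun Jun 9 2030, Mon Jun 17 2030

Intervals are 1, 2, 3, 4, 5, 6 days — an arithmetic progression with common difference 1.
Next gap: 7 days. Sun Jun 2 2030 + 7 days = Sun Jun 9 2030.
Next gap: 8 days. Sun Jun 9 2030 + 8 days = Mon Jun 17 2030.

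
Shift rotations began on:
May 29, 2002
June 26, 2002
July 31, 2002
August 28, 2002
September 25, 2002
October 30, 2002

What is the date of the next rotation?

Every date is a Wednesday; gaps 28, 35, 28, 28, 35 days.
Each is the last Wednesday of its month (at least one falls on the 29th or later, ruling out '4th Wednesday').
November 2002 ends with Wednesday November 27, 2002.

November 27, 2002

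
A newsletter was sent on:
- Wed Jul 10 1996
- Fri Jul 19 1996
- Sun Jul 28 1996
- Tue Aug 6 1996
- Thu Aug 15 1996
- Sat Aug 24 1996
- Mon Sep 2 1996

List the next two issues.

Wed Sep 11 1996, Fri Sep 20 1996

Every event comes 9 days after the last (9, 9, 9, 9, 9, 9).
Mon Sep 2 1996 + 9 days = Wed Sep 11 1996.
Wed Sep 11 1996 + 9 days = Fri Sep 20 1996.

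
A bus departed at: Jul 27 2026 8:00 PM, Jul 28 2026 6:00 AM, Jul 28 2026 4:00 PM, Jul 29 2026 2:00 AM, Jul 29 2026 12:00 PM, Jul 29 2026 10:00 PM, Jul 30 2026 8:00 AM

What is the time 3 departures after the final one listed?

Jul 31 2026 2:00 PM

The interval is a steady 10 hours (10, 10, 10, 10, 10, 10).
Jul 30 2026 8:00 AM + 10 h = Jul 30 2026 6:00 PM.
Jul 30 2026 6:00 PM + 10 h = Jul 31 2026 4:00 AM.
Jul 31 2026 4:00 AM + 10 h = Jul 31 2026 2:00 PM.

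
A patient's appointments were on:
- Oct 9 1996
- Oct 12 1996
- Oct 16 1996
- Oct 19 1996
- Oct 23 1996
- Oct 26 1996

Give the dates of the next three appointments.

Every event lands on a Wednesday or Saturday (gaps cycle 3, 4, 3, 4, 3).
So the schedule is: every Wednesday and Saturday.
Next Wednesday: Oct 30 1996.
Next Saturday: Nov 2 1996.
The following Wednesday is Nov 6 1996.

Oct 30 1996, Nov 2 1996, Nov 6 1996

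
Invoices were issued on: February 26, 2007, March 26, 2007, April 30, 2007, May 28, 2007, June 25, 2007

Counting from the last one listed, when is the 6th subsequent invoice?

December 31, 2007

Every date is a Monday; gaps 28, 35, 28, 28 days.
Each is the last Monday of its month (at least one falls on the 29th or later, ruling out '4th Monday').
July 2007 ends with Monday July 30, 2007.
Last Monday of August 2007: August 27, 2007.
Last Monday of September 2007: September 24, 2007.
October 2007 ends with Monday October 29, 2007.
November 2007 ends with Monday November 26, 2007.
Last Monday of December 2007: December 31, 2007.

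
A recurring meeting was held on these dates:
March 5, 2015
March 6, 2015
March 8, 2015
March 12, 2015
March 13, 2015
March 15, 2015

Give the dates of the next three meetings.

Every event lands on a Thursday or Friday or Sunday (gaps cycle 1, 2, 4, 1, 2).
So the schedule is: every Thursday, Friday and Sunday.
Next Thursday: March 19, 2015.
The following Friday is March 20, 2015.
The following Sunday is March 22, 2015.

March 19, 2015; March 20, 2015; March 22, 2015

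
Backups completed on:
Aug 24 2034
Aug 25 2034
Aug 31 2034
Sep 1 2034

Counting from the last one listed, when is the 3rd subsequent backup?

Sep 14 2034

Gaps: 1, 6, 1 days — not constant, but cyclic with period 2.
The events fall on every Thursday and Friday.
Next Thursday: Sep 7 2034.
Next Friday: Sep 8 2034.
Next Thursday: Sep 14 2034.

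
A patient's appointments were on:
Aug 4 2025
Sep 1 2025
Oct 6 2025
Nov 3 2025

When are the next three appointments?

All dates are Mondays, 28, 35, 28 days apart.
Specifically, the 1st Monday of each month.
1st Monday of December 2025: Dec 1 2025.
1st Monday of January 2026: Jan 5 2026.
February 2026 — 1st Monday is Feb 2 2026.

Dec 1 2025, Jan 5 2026, Feb 2 2026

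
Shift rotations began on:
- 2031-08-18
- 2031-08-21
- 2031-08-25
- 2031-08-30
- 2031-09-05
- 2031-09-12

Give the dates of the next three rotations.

Gaps: 3, 4, 5, 6, 7 days — each gap is 1 larger than the previous one.
Next gap: 8 days. 2031-09-12 + 8 days = 2031-09-20.
Next gap: 9 days. 2031-09-20 + 9 days = 2031-09-29.
Next gap: 10 days. 2031-09-29 + 10 days = 2031-10-09.

2031-09-20, 2031-09-29, 2031-10-09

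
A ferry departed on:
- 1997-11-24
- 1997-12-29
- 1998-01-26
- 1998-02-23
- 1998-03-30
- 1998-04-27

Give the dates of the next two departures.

All Mondays; the gaps (35, 28, 28, 35, 28) vary with month length.
This is the last Monday of each month.
May 1998 ends with Monday 1998-05-25.
Last Monday of June 1998: 1998-06-29.

1998-05-25, 1998-06-29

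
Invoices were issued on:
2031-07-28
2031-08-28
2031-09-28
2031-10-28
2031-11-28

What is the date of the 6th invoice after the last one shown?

2032-05-28

The day-of-month is always 28 (31, 31, 30, 31 days between events).
So this recurs on the 28th of each month.
Next: December 2031 → 2031-12-28.
January 2032: 2032-01-28.
February 2032: 2032-02-28.
Next: March 2032 → 2032-03-28.
April 2032: 2032-04-28.
Next: May 2032 → 2032-05-28.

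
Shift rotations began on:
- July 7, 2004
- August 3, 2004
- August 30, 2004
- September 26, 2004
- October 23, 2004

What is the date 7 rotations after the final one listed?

Every event comes 27 days after the last (27, 27, 27, 27).
October 23, 2004 + 27 days = November 19, 2004.
November 19, 2004 + 27 days = December 16, 2004.
December 16, 2004 + 27 days = January 12, 2005.
January 12, 2005 + 27 days = February 8, 2005.
February 8, 2005 + 27 days = March 7, 2005.
March 7, 2005 + 27 days = April 3, 2005.
April 3, 2005 + 27 days = April 30, 2005.

April 30, 2005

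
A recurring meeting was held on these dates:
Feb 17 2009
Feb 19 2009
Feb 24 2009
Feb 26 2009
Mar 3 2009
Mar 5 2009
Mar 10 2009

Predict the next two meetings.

Mar 12 2009, Mar 17 2009

Gaps: 2, 5, 2, 5, 2, 5 days — not constant, but cyclic with period 2.
The events fall on every Tuesday and Thursday.
Next Thursday: Mar 12 2009.
The following Tuesday is Mar 17 2009.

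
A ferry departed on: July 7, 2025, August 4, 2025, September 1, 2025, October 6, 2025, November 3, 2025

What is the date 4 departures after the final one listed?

Gaps: 28, 28, 35, 28 days — a mix of 28 and 35. Every date is a Monday.
Each is the 1st Monday of its month.
1st Monday of December 2025: December 1, 2025.
January 2026 — 1st Monday is January 5, 2026.
February 2026 — 1st Monday is February 2, 2026.
1st Monday of March 2026: March 2, 2026.

March 2, 2026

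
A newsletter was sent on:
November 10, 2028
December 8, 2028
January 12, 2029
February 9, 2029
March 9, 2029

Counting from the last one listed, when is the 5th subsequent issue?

All dates are Fridays, 28, 35, 28, 28 days apart.
Specifically, the 2nd Friday of each month.
2nd Friday of April 2029: April 13, 2029.
May 2029 — 2nd Friday is May 11, 2029.
June 2029 — 2nd Friday is June 8, 2029.
2nd Friday of July 2029: July 13, 2029.
August 2029 — 2nd Friday is August 10, 2029.

August 10, 2029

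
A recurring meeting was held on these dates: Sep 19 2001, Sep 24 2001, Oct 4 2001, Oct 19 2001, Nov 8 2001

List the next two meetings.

Dec 3 2001, Jan 2 2002

Intervals are 5, 10, 15, 20 days — an arithmetic progression with common difference 5.
Next gap: 25 days. Nov 8 2001 + 25 days = Dec 3 2001.
Next gap: 30 days. Dec 3 2001 + 30 days = Jan 2 2002.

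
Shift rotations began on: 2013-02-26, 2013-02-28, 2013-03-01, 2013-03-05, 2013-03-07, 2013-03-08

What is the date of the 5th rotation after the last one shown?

The gap pattern 2, 1, 4, 2, 1 repeats every 3 events.
These are the Tuesdays, Thursdays and Fridays of each week.
The following Tuesday is 2013-03-12.
The following Thursday is 2013-03-14.
The following Friday is 2013-03-15.
Next Tuesday: 2013-03-19.
Next Thursday: 2013-03-21.

2013-03-21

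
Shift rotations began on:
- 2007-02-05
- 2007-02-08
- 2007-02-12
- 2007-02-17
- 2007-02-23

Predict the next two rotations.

2007-03-02, 2007-03-10

Intervals are 3, 4, 5, 6 days — an arithmetic progression with common difference 1.
Next gap: 7 days. 2007-02-23 + 7 days = 2007-03-02.
Next gap: 8 days. 2007-03-02 + 8 days = 2007-03-10.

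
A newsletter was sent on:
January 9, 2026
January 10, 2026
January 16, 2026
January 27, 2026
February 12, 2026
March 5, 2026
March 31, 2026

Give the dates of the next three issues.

May 1, 2026; June 6, 2026; July 17, 2026

Intervals are 1, 6, 11, 16, 21, 26 days — an arithmetic progression with common difference 5.
Next gap: 31 days. March 31, 2026 + 31 days = May 1, 2026.
Next gap: 36 days. May 1, 2026 + 36 days = June 6, 2026.
Next gap: 41 days. June 6, 2026 + 41 days = July 17, 2026.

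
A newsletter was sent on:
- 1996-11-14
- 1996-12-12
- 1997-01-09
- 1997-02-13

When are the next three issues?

Gaps: 28, 28, 35 days — a mix of 28 and 35. Every date is a Thursday.
Each is the 2nd Thursday of its month.
March 1997 — 2nd Thursday is 1997-03-13.
April 1997 — 2nd Thursday is 1997-04-10.
2nd Thursday of May 1997: 1997-05-08.

1997-03-13, 1997-04-10, 1997-05-08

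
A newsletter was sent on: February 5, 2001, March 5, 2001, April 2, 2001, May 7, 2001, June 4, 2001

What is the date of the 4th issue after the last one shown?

Gaps: 28, 28, 35, 28 days — a mix of 28 and 35. Every date is a Monday.
Each is the 1st Monday of its month.
1st Monday of July 2001: July 2, 2001.
August 2001 — 1st Monday is August 6, 2001.
September 2001 — 1st Monday is September 3, 2001.
1st Monday of October 2001: October 1, 2001.

October 1, 2001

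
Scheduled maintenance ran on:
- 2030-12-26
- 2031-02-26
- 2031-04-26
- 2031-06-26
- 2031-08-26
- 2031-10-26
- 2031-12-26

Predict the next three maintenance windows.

Gaps: 62, 59, 61, 61, 61, 61 days — not constant. Every event is on the 26th of the month.
Pattern: the 26th of every 2 months.
February 2032: 2032-02-26.
April 2032: 2032-04-26.
June 2032: 2032-06-26.

2032-02-26, 2032-04-26, 2032-06-26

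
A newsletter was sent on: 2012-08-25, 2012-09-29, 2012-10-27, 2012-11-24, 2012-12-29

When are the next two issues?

These are Saturdays with 35, 28, 28, 35-day gaps.
Each is the final Saturday of its month — 2012-09-29 is past the 28th, so '4th Saturday' doesn't fit.
Last Saturday of January 2013: 2013-01-26.
Last Saturday of February 2013: 2013-02-23.

2013-01-26, 2013-02-23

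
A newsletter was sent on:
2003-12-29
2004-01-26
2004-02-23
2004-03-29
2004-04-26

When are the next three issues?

2004-05-31, 2004-06-28, 2004-07-26

Every date is a Monday; gaps 28, 28, 35, 28 days.
Each is the last Monday of its month (at least one falls on the 29th or later, ruling out '4th Monday').
May 2004 ends with Monday 2004-05-31.
Last Monday of June 2004: 2004-06-28.
July 2004 ends with Monday 2004-07-26.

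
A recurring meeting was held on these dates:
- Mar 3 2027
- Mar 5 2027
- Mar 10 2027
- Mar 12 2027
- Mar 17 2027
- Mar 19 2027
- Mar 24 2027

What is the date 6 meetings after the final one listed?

The gap pattern 2, 5, 2, 5, 2, 5 repeats every 2 events.
These are the Wednesdays and Fridays of each week.
The following Friday is Mar 26 2027.
The following Wednesday is Mar 31 2027.
The following Friday is Apr 2 2027.
The following Wednesday is Apr 7 2027.
Next Friday: Apr 9 2027.
Next Wednesday: Apr 14 2027.

Apr 14 2027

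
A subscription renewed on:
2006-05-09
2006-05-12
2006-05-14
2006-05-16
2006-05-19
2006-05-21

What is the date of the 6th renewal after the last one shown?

2006-06-04

The gap pattern 3, 2, 2, 3, 2 repeats every 3 events.
These are the Tuesdays, Fridays and Sundays of each week.
The following Tuesday is 2006-05-23.
The following Friday is 2006-05-26.
Next Sunday: 2006-05-28.
The following Tuesday is 2006-05-30.
Next Friday: 2006-06-02.
The following Sunday is 2006-06-04.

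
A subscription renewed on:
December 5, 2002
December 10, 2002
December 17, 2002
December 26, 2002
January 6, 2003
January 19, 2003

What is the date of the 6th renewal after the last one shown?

Intervals are 5, 7, 9, 11, 13 days — an arithmetic progression with common difference 2.
Next gap: 15 days. January 19, 2003 + 15 days = February 3, 2003.
Next gap: 17 days. February 3, 2003 + 17 days = February 20, 2003.
Next gap: 19 days. February 20, 2003 + 19 days = March 11, 2003.
Next gap: 21 days. March 11, 2003 + 21 days = April 1, 2003.
Next gap: 23 days. April 1, 2003 + 23 days = April 24, 2003.
Next gap: 25 days. April 24, 2003 + 25 days = May 19, 2003.

May 19, 2003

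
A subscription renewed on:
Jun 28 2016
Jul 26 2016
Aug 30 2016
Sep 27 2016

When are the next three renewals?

All Tuesdays; the gaps (28, 35, 28) vary with month length.
This is the last Tuesday of each month.
October 2016 ends with Tuesday Oct 25 2016.
November 2016 ends with Tuesday Nov 29 2016.
December 2016 ends with Tuesday Dec 27 2016.

Oct 25 2016, Nov 29 2016, Dec 27 2016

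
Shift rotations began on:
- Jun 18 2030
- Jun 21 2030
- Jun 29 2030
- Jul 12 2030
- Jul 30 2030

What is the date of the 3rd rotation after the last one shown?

Intervals are 3, 8, 13, 18 days — an arithmetic progression with common difference 5.
Next gap: 23 days. Jul 30 2030 + 23 days = Aug 22 2030.
Next gap: 28 days. Aug 22 2030 + 28 days = Sep 19 2030.
Next gap: 33 days. Sep 19 2030 + 33 days = Oct 22 2030.

Oct 22 2030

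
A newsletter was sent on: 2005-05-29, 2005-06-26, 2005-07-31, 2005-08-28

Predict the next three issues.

Every date is a Sunday; gaps 28, 35, 28 days.
Each is the last Sunday of its month (at least one falls on the 29th or later, ruling out '4th Sunday').
September 2005 ends with Sunday 2005-09-25.
October 2005 ends with Sunday 2005-10-30.
November 2005 ends with Sunday 2005-11-27.

2005-09-25, 2005-10-30, 2005-11-27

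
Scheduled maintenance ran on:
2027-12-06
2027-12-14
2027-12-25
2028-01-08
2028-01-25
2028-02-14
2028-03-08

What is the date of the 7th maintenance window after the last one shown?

2028-11-08

The spacing grows by 3 each time: 8, 11, 14, 17, 20, 23 days.
Next gap: 26 days. 2028-03-08 + 26 days = 2028-04-03.
Next gap: 29 days. 2028-04-03 + 29 days = 2028-05-02.
Next gap: 32 days. 2028-05-02 + 32 days = 2028-06-03.
Next gap: 35 days. 2028-06-03 + 35 days = 2028-07-08.
Next gap: 38 days. 2028-07-08 + 38 days = 2028-08-15.
Next gap: 41 days. 2028-08-15 + 41 days = 2028-09-25.
Next gap: 44 days. 2028-09-25 + 44 days = 2028-11-08.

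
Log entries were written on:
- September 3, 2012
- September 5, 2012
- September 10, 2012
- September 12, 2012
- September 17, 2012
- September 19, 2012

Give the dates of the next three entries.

Gaps: 2, 5, 2, 5, 2 days — not constant, but cyclic with period 2.
The events fall on every Monday and Wednesday.
Next Monday: September 24, 2012.
The following Wednesday is September 26, 2012.
The following Monday is October 1, 2012.

September 24, 2012; September 26, 2012; October 1, 2012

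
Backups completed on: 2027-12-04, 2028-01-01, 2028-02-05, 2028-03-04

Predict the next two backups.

2028-04-01, 2028-05-06

All dates are Saturdays, 28, 35, 28 days apart.
Specifically, the 1st Saturday of each month.
April 2028 — 1st Saturday is 2028-04-01.
1st Saturday of May 2028: 2028-05-06.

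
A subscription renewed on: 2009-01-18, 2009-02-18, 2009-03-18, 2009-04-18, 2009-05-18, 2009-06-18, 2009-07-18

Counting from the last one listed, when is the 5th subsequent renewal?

2009-12-18

The day-of-month is always 18 (31, 28, 31, 30, 31, 30 days between events).
So this recurs on the 18th of each month.
Next: August 2009 → 2009-08-18.
Next: September 2009 → 2009-09-18.
Next: October 2009 → 2009-10-18.
November 2009: 2009-11-18.
December 2009: 2009-12-18.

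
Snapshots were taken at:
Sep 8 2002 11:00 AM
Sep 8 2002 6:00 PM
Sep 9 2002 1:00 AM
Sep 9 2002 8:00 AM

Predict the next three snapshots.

Sep 9 2002 3:00 PM, Sep 9 2002 10:00 PM, Sep 10 2002 5:00 AM

Gaps: 7, 7, 7 hours — each event is 7 hours after the previous one.
Sep 9 2002 8:00 AM + 7 h = Sep 9 2002 3:00 PM.
Sep 9 2002 3:00 PM + 7 h = Sep 9 2002 10:00 PM.
Sep 9 2002 10:00 PM + 7 h = Sep 10 2002 5:00 AM.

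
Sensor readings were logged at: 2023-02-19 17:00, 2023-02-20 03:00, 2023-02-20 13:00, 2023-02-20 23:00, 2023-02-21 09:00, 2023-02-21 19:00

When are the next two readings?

2023-02-22 05:00, 2023-02-22 15:00

Spacing: 10, 10, 10, 10, 10 h — constant 10 h.
2023-02-21 19:00 + 10 h = 2023-02-22 05:00.
2023-02-22 05:00 + 10 h = 2023-02-22 15:00.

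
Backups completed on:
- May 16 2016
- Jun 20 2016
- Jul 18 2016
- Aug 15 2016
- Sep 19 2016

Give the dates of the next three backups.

Oct 17 2016, Nov 21 2016, Dec 19 2016

These are Mondays at 28- or 35-day spacing (35, 28, 28, 35).
The pattern: 3rd Monday of the month.
October 2016 — 3rd Monday is Oct 17 2016.
November 2016 — 3rd Monday is Nov 21 2016.
3rd Monday of December 2016: Dec 19 2016.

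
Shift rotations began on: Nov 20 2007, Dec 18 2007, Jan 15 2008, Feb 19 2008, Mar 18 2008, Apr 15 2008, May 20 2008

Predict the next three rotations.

These are Tuesdays at 28- or 35-day spacing (28, 28, 35, 28, 28, 35).
The pattern: 3rd Tuesday of the month.
3rd Tuesday of June 2008: Jun 17 2008.
3rd Tuesday of July 2008: Jul 15 2008.
3rd Tuesday of August 2008: Aug 19 2008.

Jun 17 2008, Jul 15 2008, Aug 19 2008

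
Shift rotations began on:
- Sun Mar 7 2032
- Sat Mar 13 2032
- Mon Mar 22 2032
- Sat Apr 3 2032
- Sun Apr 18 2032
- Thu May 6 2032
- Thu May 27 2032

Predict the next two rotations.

Gaps: 6, 9, 12, 15, 18, 21 days — each gap is 3 larger than the previous one.
Next gap: 24 days. Thu May 27 2032 + 24 days = Sun Jun 20 2032.
Next gap: 27 days. Sun Jun 20 2032 + 27 days = Sat Jul 17 2032.

Sun Jun 20 2032, Sat Jul 17 2032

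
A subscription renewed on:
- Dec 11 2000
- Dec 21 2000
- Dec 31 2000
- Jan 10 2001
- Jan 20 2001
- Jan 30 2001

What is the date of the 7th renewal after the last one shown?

The spacing is 10, 10, 10, 10, 10 days — always 10 days.
Jan 30 2001 + 10 days = Feb 9 2001.
Feb 9 2001 + 10 days = Feb 19 2001.
Feb 19 2001 + 10 days = Mar 1 2001.
Mar 1 2001 + 10 days = Mar 11 2001.
Mar 11 2001 + 10 days = Mar 21 2001.
Mar 21 2001 + 10 days = Mar 31 2001.
Mar 31 2001 + 10 days = Apr 10 2001.

Apr 10 2001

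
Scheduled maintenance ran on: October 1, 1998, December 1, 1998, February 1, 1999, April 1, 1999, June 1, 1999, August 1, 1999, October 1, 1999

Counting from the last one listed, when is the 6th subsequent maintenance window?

Each date is the 1st; the gaps (61, 62, 59, 61, 61, 61) track the month lengths.
The rule is the 1st of every 2 months.
Next: December 1999 → December 1, 1999.
February 2000: February 1, 2000.
April 2000: April 1, 2000.
Next: June 2000 → June 1, 2000.
Next: August 2000 → August 1, 2000.
October 2000: October 1, 2000.

October 1, 2000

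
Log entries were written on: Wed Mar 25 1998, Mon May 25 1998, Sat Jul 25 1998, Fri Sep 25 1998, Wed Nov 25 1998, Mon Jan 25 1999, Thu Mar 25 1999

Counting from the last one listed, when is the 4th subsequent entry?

Gaps: 61, 61, 62, 61, 61, 59 days — not constant. Every event is on the 25th of the month.
Pattern: the 25th of every 2 months.
May 1999: Tue May 25 1999.
July 1999: Sun Jul 25 1999.
Next: September 1999 → Sat Sep 25 1999.
November 1999: Thu Nov 25 1999.

Thu Nov 25 1999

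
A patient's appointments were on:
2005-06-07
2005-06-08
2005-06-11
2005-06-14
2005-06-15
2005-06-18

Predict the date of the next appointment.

2005-06-21

Gaps: 1, 3, 3, 1, 3 days — not constant, but cyclic with period 3.
The events fall on every Tuesday, Wednesday and Saturday.
Next Tuesday: 2005-06-21.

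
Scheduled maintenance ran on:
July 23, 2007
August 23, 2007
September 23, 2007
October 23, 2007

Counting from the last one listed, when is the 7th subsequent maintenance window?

May 23, 2008

Each date is the 23rd; the gaps (31, 31, 30) track the month lengths.
The rule is the 23rd of each month.
November 2007: November 23, 2007.
December 2007: December 23, 2007.
January 2008: January 23, 2008.
February 2008: February 23, 2008.
Next: March 2008 → March 23, 2008.
April 2008: April 23, 2008.
Next: May 2008 → May 23, 2008.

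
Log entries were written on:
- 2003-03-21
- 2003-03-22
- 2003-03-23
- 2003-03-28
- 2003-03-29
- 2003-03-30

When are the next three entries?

Every event lands on a Friday or Saturday or Sunday (gaps cycle 1, 1, 5, 1, 1).
So the schedule is: every Friday, Saturday and Sunday.
Next Friday: 2003-04-04.
Next Saturday: 2003-04-05.
Next Sunday: 2003-04-06.

2003-04-04, 2003-04-05, 2003-04-06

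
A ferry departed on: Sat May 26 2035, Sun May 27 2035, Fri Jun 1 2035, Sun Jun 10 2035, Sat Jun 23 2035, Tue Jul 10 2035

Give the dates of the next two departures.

Tue Jul 31 2035, Sat Aug 25 2035

Gaps: 1, 5, 9, 13, 17 days — each gap is 4 larger than the previous one.
Next gap: 21 days. Tue Jul 10 2035 + 21 days = Tue Jul 31 2035.
Next gap: 25 days. Tue Jul 31 2035 + 25 days = Sat Aug 25 2035.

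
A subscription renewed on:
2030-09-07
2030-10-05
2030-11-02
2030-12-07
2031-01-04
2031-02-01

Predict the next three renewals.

2031-03-01, 2031-04-05, 2031-05-03

These are Saturdays at 28- or 35-day spacing (28, 28, 35, 28, 28).
The pattern: 1st Saturday of the month.
March 2031 — 1st Saturday is 2031-03-01.
1st Saturday of April 2031: 2031-04-05.
May 2031 — 1st Saturday is 2031-05-03.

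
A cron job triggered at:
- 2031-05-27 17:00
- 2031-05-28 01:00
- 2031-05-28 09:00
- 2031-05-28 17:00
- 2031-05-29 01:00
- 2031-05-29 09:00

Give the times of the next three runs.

2031-05-29 17:00, 2031-05-30 01:00, 2031-05-30 09:00

Spacing: 8, 8, 8, 8, 8 h — constant 8 h.
2031-05-29 09:00 + 8 h = 2031-05-29 17:00.
2031-05-29 17:00 + 8 h = 2031-05-30 01:00.
2031-05-30 01:00 + 8 h = 2031-05-30 09:00.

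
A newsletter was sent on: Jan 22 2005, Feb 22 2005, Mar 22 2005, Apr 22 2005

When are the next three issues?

Gaps: 31, 28, 31 days — not constant. Every event is on the 22nd of the month.
Pattern: the 22nd of each month.
May 2005: May 22 2005.
Next: June 2005 → Jun 22 2005.
Next: July 2005 → Jul 22 2005.

May 22 2005, Jun 22 2005, Jul 22 2005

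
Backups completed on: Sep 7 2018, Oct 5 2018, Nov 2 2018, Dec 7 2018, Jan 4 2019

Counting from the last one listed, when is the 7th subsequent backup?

Aug 2 2019

Gaps: 28, 28, 35, 28 days — a mix of 28 and 35. Every date is a Friday.
Each is the 1st Friday of its month.
February 2019 — 1st Friday is Feb 1 2019.
1st Friday of March 2019: Mar 1 2019.
April 2019 — 1st Friday is Apr 5 2019.
1st Friday of May 2019: May 3 2019.
June 2019 — 1st Friday is Jun 7 2019.
1st Friday of July 2019: Jul 5 2019.
August 2019 — 1st Friday is Aug 2 2019.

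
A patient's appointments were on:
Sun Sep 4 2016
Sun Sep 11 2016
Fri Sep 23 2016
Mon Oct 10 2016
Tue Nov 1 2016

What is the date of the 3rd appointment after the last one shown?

Sun Feb 5 2017

The spacing grows by 5 each time: 7, 12, 17, 22 days.
Next gap: 27 days. Tue Nov 1 2016 + 27 days = Mon Nov 28 2016.
Next gap: 32 days. Mon Nov 28 2016 + 32 days = Fri Dec 30 2016.
Next gap: 37 days. Fri Dec 30 2016 + 37 days = Sun Feb 5 2017.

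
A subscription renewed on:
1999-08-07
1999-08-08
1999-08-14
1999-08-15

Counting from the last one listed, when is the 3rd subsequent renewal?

Gaps: 1, 6, 1 days — not constant, but cyclic with period 2.
The events fall on every Saturday and Sunday.
The following Saturday is 1999-08-21.
The following Sunday is 1999-08-22.
Next Saturday: 1999-08-28.

1999-08-28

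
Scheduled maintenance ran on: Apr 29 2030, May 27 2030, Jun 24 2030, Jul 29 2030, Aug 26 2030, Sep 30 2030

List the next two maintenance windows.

Oct 28 2030, Nov 25 2030

These are Mondays with 28, 28, 35, 28, 35-day gaps.
Each is the final Monday of its month — Apr 29 2030 is past the 28th, so '4th Monday' doesn't fit.
Last Monday of October 2030: Oct 28 2030.
November 2030 ends with Monday Nov 25 2030.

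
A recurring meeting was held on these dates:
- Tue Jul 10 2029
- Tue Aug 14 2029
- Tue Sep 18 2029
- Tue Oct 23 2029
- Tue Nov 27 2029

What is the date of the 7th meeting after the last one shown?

Tue Jul 30 2030

Every event comes 35 days after the last (35, 35, 35, 35).
Tue Nov 27 2029 + 35 days = Tue Jan 1 2030.
Tue Jan 1 2030 + 35 days = Tue Feb 5 2030.
Tue Feb 5 2030 + 35 days = Tue Mar 12 2030.
Tue Mar 12 2030 + 35 days = Tue Apr 16 2030.
Tue Apr 16 2030 + 35 days = Tue May 21 2030.
Tue May 21 2030 + 35 days = Tue Jun 25 2030.
Tue Jun 25 2030 + 35 days = Tue Jul 30 2030.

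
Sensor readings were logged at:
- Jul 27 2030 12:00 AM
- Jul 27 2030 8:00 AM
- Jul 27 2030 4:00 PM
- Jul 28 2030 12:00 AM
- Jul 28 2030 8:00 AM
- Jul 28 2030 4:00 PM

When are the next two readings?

The interval is a steady 8 hours (8, 8, 8, 8, 8).
Jul 28 2030 4:00 PM + 8 h = Jul 29 2030 12:00 AM.
Jul 29 2030 12:00 AM + 8 h = Jul 29 2030 8:00 AM.

Jul 29 2030 12:00 AM, Jul 29 2030 8:00 AM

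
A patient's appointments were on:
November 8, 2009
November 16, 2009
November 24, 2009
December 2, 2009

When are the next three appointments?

Gaps between consecutive events: 8, 8, 8 days — a constant 8-day interval.
December 2, 2009 + 8 days = December 10, 2009.
December 10, 2009 + 8 days = December 18, 2009.
December 18, 2009 + 8 days = December 26, 2009.

December 10, 2009; December 18, 2009; December 26, 2009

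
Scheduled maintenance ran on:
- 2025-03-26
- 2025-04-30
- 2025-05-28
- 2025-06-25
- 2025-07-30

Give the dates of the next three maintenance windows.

These are Wednesdays with 35, 28, 28, 35-day gaps.
Each is the final Wednesday of its month — 2025-04-30 is past the 28th, so '4th Wednesday' doesn't fit.
August 2025 ends with Wednesday 2025-08-27.
Last Wednesday of September 2025: 2025-09-24.
Last Wednesday of October 2025: 2025-10-29.

2025-08-27, 2025-09-24, 2025-10-29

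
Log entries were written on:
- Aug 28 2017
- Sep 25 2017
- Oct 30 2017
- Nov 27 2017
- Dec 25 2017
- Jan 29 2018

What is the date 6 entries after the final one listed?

These are Mondays with 28, 35, 28, 28, 35-day gaps.
Each is the final Monday of its month — Oct 30 2017 is past the 28th, so '4th Monday' doesn't fit.
Last Monday of February 2018: Feb 26 2018.
Last Monday of March 2018: Mar 26 2018.
April 2018 ends with Monday Apr 30 2018.
May 2018 ends with Monday May 28 2018.
Last Monday of June 2018: Jun 25 2018.
July 2018 ends with Monday Jul 30 2018.

Jul 30 2018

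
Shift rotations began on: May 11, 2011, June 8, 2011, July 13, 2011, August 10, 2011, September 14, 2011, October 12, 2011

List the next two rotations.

These are Wednesdays at 28- or 35-day spacing (28, 35, 28, 35, 28).
The pattern: 2nd Wednesday of the month.
November 2011 — 2nd Wednesday is November 9, 2011.
2nd Wednesday of December 2011: December 14, 2011.

November 9, 2011; December 14, 2011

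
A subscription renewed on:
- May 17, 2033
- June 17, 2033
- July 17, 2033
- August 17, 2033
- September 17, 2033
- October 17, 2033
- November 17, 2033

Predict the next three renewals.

Each date is the 17th; the gaps (31, 30, 31, 31, 30, 31) track the month lengths.
The rule is the 17th of each month.
Next: December 2033 → December 17, 2033.
Next: January 2034 → January 17, 2034.
Next: February 2034 → February 17, 2034.

December 17, 2033; January 17, 2034; February 17, 2034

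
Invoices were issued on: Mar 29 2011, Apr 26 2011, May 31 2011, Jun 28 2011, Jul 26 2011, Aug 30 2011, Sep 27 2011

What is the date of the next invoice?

All Tuesdays; the gaps (28, 35, 28, 28, 35, 28) vary with month length.
This is the last Tuesday of each month.
Last Tuesday of October 2011: Oct 25 2011.

Oct 25 2011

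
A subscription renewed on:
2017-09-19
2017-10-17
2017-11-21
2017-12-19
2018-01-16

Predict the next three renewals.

2018-02-20, 2018-03-20, 2018-04-17

Gaps: 28, 35, 28, 28 days — a mix of 28 and 35. Every date is a Tuesday.
Each is the 3rd Tuesday of its month.
3rd Tuesday of February 2018: 2018-02-20.
March 2018 — 3rd Tuesday is 2018-03-20.
3rd Tuesday of April 2018: 2018-04-17.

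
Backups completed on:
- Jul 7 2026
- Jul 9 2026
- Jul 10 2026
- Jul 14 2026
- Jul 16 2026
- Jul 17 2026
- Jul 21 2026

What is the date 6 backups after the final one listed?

Aug 4 2026

Gaps: 2, 1, 4, 2, 1, 4 days — not constant, but cyclic with period 3.
The events fall on every Tuesday, Thursday and Friday.
The following Thursday is Jul 23 2026.
The following Friday is Jul 24 2026.
Next Tuesday: Jul 28 2026.
Next Thursday: Jul 30 2026.
The following Friday is Jul 31 2026.
Next Tuesday: Aug 4 2026.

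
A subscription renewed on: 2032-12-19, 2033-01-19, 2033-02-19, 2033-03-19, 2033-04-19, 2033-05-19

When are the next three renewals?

Each date is the 19th; the gaps (31, 31, 28, 31, 30) track the month lengths.
The rule is the 19th of each month.
Next: June 2033 → 2033-06-19.
July 2033: 2033-07-19.
August 2033: 2033-08-19.

2033-06-19, 2033-07-19, 2033-08-19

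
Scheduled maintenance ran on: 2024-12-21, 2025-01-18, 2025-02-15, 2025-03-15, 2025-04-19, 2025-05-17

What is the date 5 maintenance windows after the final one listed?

Gaps: 28, 28, 28, 35, 28 days — a mix of 28 and 35. Every date is a Saturday.
Each is the 3rd Saturday of its month.
3rd Saturday of June 2025: 2025-06-21.
July 2025 — 3rd Saturday is 2025-07-19.
3rd Saturday of August 2025: 2025-08-16.
3rd Saturday of September 2025: 2025-09-20.
3rd Saturday of October 2025: 2025-10-18.

2025-10-18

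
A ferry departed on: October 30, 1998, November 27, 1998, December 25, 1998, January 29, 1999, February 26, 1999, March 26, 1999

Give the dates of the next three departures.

April 30, 1999; May 28, 1999; June 25, 1999

These are Fridays with 28, 28, 35, 28, 28-day gaps.
Each is the final Friday of its month — October 30, 1998 is past the 28th, so '4th Friday' doesn't fit.
April 1999 ends with Friday April 30, 1999.
Last Friday of May 1999: May 28, 1999.
June 1999 ends with Friday June 25, 1999.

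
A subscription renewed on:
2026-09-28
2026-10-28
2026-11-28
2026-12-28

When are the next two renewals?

The day-of-month is always 28 (30, 31, 30 days between events).
So this recurs on the 28th of each month.
Next: January 2027 → 2027-01-28.
Next: February 2027 → 2027-02-28.

2027-01-28, 2027-02-28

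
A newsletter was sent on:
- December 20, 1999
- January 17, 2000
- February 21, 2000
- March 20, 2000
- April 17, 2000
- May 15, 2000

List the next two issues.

June 19, 2000; July 17, 2000

All dates are Mondays, 28, 35, 28, 28, 28 days apart.
Specifically, the 3rd Monday of each month.
June 2000 — 3rd Monday is June 19, 2000.
July 2000 — 3rd Monday is July 17, 2000.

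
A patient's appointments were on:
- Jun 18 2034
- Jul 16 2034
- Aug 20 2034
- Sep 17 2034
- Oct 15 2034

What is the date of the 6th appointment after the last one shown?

Apr 15 2035

All dates are Sundays, 28, 35, 28, 28 days apart.
Specifically, the 3rd Sunday of each month.
3rd Sunday of November 2034: Nov 19 2034.
December 2034 — 3rd Sunday is Dec 17 2034.
January 2035 — 3rd Sunday is Jan 21 2035.
3rd Sunday of February 2035: Feb 18 2035.
March 2035 — 3rd Sunday is Mar 18 2035.
April 2035 — 3rd Sunday is Apr 15 2035.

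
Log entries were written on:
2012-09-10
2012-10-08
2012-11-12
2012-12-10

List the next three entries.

2013-01-14, 2013-02-11, 2013-03-11

Gaps: 28, 35, 28 days — a mix of 28 and 35. Every date is a Monday.
Each is the 2nd Monday of its month.
2nd Monday of January 2013: 2013-01-14.
2nd Monday of February 2013: 2013-02-11.
2nd Monday of March 2013: 2013-03-11.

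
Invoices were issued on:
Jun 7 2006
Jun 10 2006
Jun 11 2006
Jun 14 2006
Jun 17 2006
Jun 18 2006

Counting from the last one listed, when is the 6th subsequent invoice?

Gaps: 3, 1, 3, 3, 1 days — not constant, but cyclic with period 3.
The events fall on every Wednesday, Saturday and Sunday.
The following Wednesday is Jun 21 2006.
Next Saturday: Jun 24 2006.
Next Sunday: Jun 25 2006.
Next Wednesday: Jun 28 2006.
The following Saturday is Jul 1 2006.
Next Sunday: Jul 2 2006.

Jul 2 2006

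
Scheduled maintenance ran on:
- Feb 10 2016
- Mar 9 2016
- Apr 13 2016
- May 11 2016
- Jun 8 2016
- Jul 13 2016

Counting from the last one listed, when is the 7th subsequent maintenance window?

Feb 8 2017

Gaps: 28, 35, 28, 28, 35 days — a mix of 28 and 35. Every date is a Wednesday.
Each is the 2nd Wednesday of its month.
2nd Wednesday of August 2016: Aug 10 2016.
2nd Wednesday of September 2016: Sep 14 2016.
October 2016 — 2nd Wednesday is Oct 12 2016.
2nd Wednesday of November 2016: Nov 9 2016.
December 2016 — 2nd Wednesday is Dec 14 2016.
January 2017 — 2nd Wednesday is Jan 11 2017.
February 2017 — 2nd Wednesday is Feb 8 2017.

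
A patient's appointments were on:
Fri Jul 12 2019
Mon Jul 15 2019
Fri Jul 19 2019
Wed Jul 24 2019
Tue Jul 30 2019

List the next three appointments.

Tue Aug 6 2019, Wed Aug 14 2019, Fri Aug 23 2019

Intervals are 3, 4, 5, 6 days — an arithmetic progression with common difference 1.
Next gap: 7 days. Tue Jul 30 2019 + 7 days = Tue Aug 6 2019.
Next gap: 8 days. Tue Aug 6 2019 + 8 days = Wed Aug 14 2019.
Next gap: 9 days. Wed Aug 14 2019 + 9 days = Fri Aug 23 2019.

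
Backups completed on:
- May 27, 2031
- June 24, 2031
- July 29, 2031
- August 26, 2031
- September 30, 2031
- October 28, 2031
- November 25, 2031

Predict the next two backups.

December 30, 2031; January 27, 2032

Every date is a Tuesday; gaps 28, 35, 28, 35, 28, 28 days.
Each is the last Tuesday of its month (at least one falls on the 29th or later, ruling out '4th Tuesday').
Last Tuesday of December 2031: December 30, 2031.
January 2032 ends with Tuesday January 27, 2032.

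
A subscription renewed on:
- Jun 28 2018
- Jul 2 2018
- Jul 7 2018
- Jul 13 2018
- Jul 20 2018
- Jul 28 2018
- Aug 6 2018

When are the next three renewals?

Aug 16 2018, Aug 27 2018, Sep 8 2018

Intervals are 4, 5, 6, 7, 8, 9 days — an arithmetic progression with common difference 1.
Next gap: 10 days. Aug 6 2018 + 10 days = Aug 16 2018.
Next gap: 11 days. Aug 16 2018 + 11 days = Aug 27 2018.
Next gap: 12 days. Aug 27 2018 + 12 days = Sep 8 2018.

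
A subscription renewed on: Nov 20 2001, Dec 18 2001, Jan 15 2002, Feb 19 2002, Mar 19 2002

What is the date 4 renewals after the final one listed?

All dates are Tuesdays, 28, 28, 35, 28 days apart.
Specifically, the 3rd Tuesday of each month.
April 2002 — 3rd Tuesday is Apr 16 2002.
3rd Tuesday of May 2002: May 21 2002.
3rd Tuesday of June 2002: Jun 18 2002.
July 2002 — 3rd Tuesday is Jul 16 2002.

Jul 16 2002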